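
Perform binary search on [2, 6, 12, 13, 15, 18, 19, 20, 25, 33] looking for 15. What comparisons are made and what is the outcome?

Binary search for 15 in [2, 6, 12, 13, 15, 18, 19, 20, 25, 33]:

lo=0, hi=9, mid=4, arr[mid]=15 -> Found target at index 4!

Binary search finds 15 at index 4 after 1 comparisons. The search repeatedly halves the search space by comparing with the middle element.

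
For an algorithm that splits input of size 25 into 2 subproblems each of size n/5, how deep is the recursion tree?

For divide and conquer with division factor 5:

Problem sizes at each level:
Level 0: 25
Level 1: 5
Level 2: 1

The root is level 0 and the size-1 base case is level 2 (the tree spans levels 0 through 2, i.e. 3 levels counting the root), so the depth is the number of divisions: log_5(25) = 2

The recursion tree depth is log_5(25) = 2. At each level, the problem size is divided by 5, so it takes 2 divisions to reduce to a base case of size 1. The algorithm makes 2 recursive calls at each level.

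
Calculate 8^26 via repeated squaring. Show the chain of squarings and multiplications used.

Computing 8^26 by squaring (build up from 8^1; each line after the first costs one multiplication):

8^1 = 8
8^2 = (8^1)^2 = 8^2 = 64
8^3 = 8 * 8^2 = 8 * 64 = 512
8^6 = (8^3)^2 = 512^2 = 262144
8^12 = (8^6)^2 = 262144^2 = 68719476736
8^13 = 8 * 8^12 = 8 * 68719476736 = 549755813888
8^26 = (8^13)^2 = 549755813888^2 = 302231454903657293676544

Result: 302231454903657293676544
Multiplications needed: 6 (6 lines after 8^1)

8^26 = 302231454903657293676544. Using exponentiation by squaring, this requires 6 multiplications. The key idea: if the exponent is even, square the half-power; if odd, multiply by the base once.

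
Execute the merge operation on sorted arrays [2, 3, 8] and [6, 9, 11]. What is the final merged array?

Merging process:

Compare 2 vs 6: take 2 from left. Merged: [2]
Compare 3 vs 6: take 3 from left. Merged: [2, 3]
Compare 8 vs 6: take 6 from right. Merged: [2, 3, 6]
Compare 8 vs 9: take 8 from left. Merged: [2, 3, 6, 8]
Append remaining from right: [9, 11]. Merged: [2, 3, 6, 8, 9, 11]

Final merged array: [2, 3, 6, 8, 9, 11]
Total comparisons: 4

The merged array is [2, 3, 6, 8, 9, 11], requiring 4 comparisons. The merge step runs in O(n) time where n is the total number of elements.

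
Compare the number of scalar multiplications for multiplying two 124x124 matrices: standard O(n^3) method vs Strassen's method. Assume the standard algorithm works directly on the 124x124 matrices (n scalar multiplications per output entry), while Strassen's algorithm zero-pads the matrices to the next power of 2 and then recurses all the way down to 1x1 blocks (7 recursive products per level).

Matrix multiplication for 124x124 matrices:

Strassen's algorithm requires power-of-2 dimensions. Pad 124x124 to 128x128 (next power of 2).

Standard algorithm: 124^3 = 1906624 multiplications
Strassen's algorithm: 7^(log2(128)) = 7^7 = 823543 multiplications
Savings: 1906624 - 823543 = 1083081 multiplications

Standard: 1906624 multiplications (124^3). Strassen: 823543 multiplications (7^7, after padding to 128x128). Strassen reduces 8 recursive multiplications to 7 at each level.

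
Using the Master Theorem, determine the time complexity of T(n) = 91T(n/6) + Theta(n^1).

Master Theorem for T(n) = 91T(n/6) + O(n^1):

a = 91, b = 6, c = 1
log_b(a) = log_6(91) = 2.5176

Case 1: c = 1 < log_6(91) = 2.5176
T(n) = O(n^(log_6 91))

For T(n) = 91T(n/6) + O(n^1): log_6(91) = 2.5176. This is Case 1 of the Master Theorem (c < log_b(a), work dominated by leaves), giving O(n^(log_6 91)).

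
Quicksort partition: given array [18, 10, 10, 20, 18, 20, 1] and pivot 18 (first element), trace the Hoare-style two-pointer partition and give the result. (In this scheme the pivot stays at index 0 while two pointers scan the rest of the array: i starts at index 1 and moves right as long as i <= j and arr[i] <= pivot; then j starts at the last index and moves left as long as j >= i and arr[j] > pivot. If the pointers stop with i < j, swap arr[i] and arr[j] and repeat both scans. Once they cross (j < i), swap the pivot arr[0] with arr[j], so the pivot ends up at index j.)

Hoare-style two-pointer partition with pivot = 18:

Initial array: [18, 10, 10, 20, 18, 20, 1]

Pointers start at i = 1, j = 6.
i stops at index 3 (arr[3]=20 > 18), j stops at index 6 (arr[6]=1 <= 18): swap arr[3] and arr[6], array becomes [18, 10, 10, 1, 18, 20, 20]
i ends at 5, j ends at 4: the pointers have crossed (j < i), so scanning stops.

Swap pivot arr[0] with arr[4] to place pivot at position 4: [18, 10, 10, 1, 18, 20, 20]
Pivot position: 4

After partitioning with pivot 18, the array becomes [18, 10, 10, 1, 18, 20, 20]. The pivot is placed at index 4. All elements to the left of the pivot are <= 18, and all elements to the right are > 18.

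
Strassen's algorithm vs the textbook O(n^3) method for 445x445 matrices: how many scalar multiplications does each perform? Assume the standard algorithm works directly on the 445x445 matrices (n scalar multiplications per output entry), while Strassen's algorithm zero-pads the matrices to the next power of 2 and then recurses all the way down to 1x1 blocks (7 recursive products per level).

Matrix multiplication for 445x445 matrices:

Strassen's algorithm requires power-of-2 dimensions. Pad 445x445 to 512x512 (next power of 2).

Standard algorithm: 445^3 = 88121125 multiplications
Strassen's algorithm: 7^(log2(512)) = 7^9 = 40353607 multiplications
Savings: 88121125 - 40353607 = 47767518 multiplications

Standard: 88121125 multiplications (445^3). Strassen: 40353607 multiplications (7^9, after padding to 512x512). Strassen reduces 8 recursive multiplications to 7 at each level.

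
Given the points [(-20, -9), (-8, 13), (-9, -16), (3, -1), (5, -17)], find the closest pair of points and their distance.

Computing all pairwise distances among 5 points:

d((-20, -9), (-8, 13)) = 25.0599
d((-20, -9), (-9, -16)) = 13.0384 <-- minimum
d((-20, -9), (3, -1)) = 24.3516
d((-20, -9), (5, -17)) = 26.2488
d((-8, 13), (-9, -16)) = 29.0172
d((-8, 13), (3, -1)) = 17.8045
d((-8, 13), (5, -17)) = 32.6956
d((-9, -16), (3, -1)) = 19.2094
d((-9, -16), (5, -17)) = 14.0357
d((3, -1), (5, -17)) = 16.1245

Closest pair: (-20, -9) and (-9, -16) with distance 13.0384

The closest pair is (-20, -9) and (-9, -16) with Euclidean distance 13.0384. For 5 points, brute-force pairwise comparison is shown above. For large n, the divide-and-conquer algorithm (sort by x, recurse on halves, check the dividing strip) achieves O(n log n).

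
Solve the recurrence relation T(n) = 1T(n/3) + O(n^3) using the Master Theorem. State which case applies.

Master Theorem for T(n) = 1T(n/3) + O(n^3):

a = 1, b = 3, c = 3
log_b(a) = log_3(1) = 0.0000

Case 3: c = 3 > log_3(1) = 0.0000
T(n) = O(n^3) = O(n^3)

For T(n) = 1T(n/3) + O(n^3): log_3(1) = 0.0000. This is Case 3 of the Master Theorem (c > log_b(a), work dominated by root), giving O(n^3).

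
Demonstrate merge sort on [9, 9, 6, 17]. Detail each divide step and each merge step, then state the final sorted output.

Merge sort trace:

Split: [9, 9, 6, 17] -> [9, 9] and [6, 17]
  Split: [9, 9] -> [9] and [9]
  Merge: [9] + [9] -> [9, 9]
  Split: [6, 17] -> [6] and [17]
  Merge: [6] + [17] -> [6, 17]
Merge: [9, 9] + [6, 17] -> [6, 9, 9, 17]

Final sorted array: [6, 9, 9, 17]

The merge sort proceeds by recursively splitting the array and merging sorted halves.
After all merges, the sorted array is [6, 9, 9, 17].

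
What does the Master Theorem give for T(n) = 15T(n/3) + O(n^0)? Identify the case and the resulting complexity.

Master Theorem for T(n) = 15T(n/3) + O(n^0):

a = 15, b = 3, c = 0
log_b(a) = log_3(15) = 2.4650

Case 1: c = 0 < log_3(15) = 2.4650
T(n) = O(n^(log_3 15))

For T(n) = 15T(n/3) + O(n^0): log_3(15) = 2.4650. This is Case 1 of the Master Theorem (c < log_b(a), work dominated by leaves), giving O(n^(log_3 15)).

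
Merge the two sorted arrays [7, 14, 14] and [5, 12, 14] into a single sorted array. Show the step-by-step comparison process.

Merging process:

Compare 7 vs 5: take 5 from right. Merged: [5]
Compare 7 vs 12: take 7 from left. Merged: [5, 7]
Compare 14 vs 12: take 12 from right. Merged: [5, 7, 12]
Compare 14 vs 14: take 14 from left. Merged: [5, 7, 12, 14]
Compare 14 vs 14: take 14 from left. Merged: [5, 7, 12, 14, 14]
Append remaining from right: [14]. Merged: [5, 7, 12, 14, 14, 14]

Final merged array: [5, 7, 12, 14, 14, 14]
Total comparisons: 5

The merged array is [5, 7, 12, 14, 14, 14], requiring 5 comparisons. The merge step runs in O(n) time where n is the total number of elements.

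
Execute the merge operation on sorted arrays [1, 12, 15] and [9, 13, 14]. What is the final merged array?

Merging process:

Compare 1 vs 9: take 1 from left. Merged: [1]
Compare 12 vs 9: take 9 from right. Merged: [1, 9]
Compare 12 vs 13: take 12 from left. Merged: [1, 9, 12]
Compare 15 vs 13: take 13 from right. Merged: [1, 9, 12, 13]
Compare 15 vs 14: take 14 from right. Merged: [1, 9, 12, 13, 14]
Append remaining from left: [15]. Merged: [1, 9, 12, 13, 14, 15]

Final merged array: [1, 9, 12, 13, 14, 15]
Total comparisons: 5

The merged array is [1, 9, 12, 13, 14, 15], requiring 5 comparisons. The merge step runs in O(n) time where n is the total number of elements.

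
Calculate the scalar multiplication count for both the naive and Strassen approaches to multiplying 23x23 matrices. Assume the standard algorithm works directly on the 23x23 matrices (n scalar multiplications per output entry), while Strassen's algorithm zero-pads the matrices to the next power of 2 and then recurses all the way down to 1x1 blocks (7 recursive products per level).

Matrix multiplication for 23x23 matrices:

Strassen's algorithm requires power-of-2 dimensions. Pad 23x23 to 32x32 (next power of 2).

Standard algorithm: 23^3 = 12167 multiplications
Strassen's algorithm: 7^(log2(32)) = 7^5 = 16807 multiplications
Difference: 12167 - 16807 = -4640 (Strassen uses MORE here due to padding overhead — for small or just-over-power-of-2 n, padding can outweigh the per-level savings)

Standard: 12167 multiplications (23^3). Strassen: 16807 multiplications (7^5, after padding to 32x32). Strassen reduces 8 recursive multiplications to 7 at each level.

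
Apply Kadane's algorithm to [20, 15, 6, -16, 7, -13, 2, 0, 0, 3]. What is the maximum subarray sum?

Using Kadane's algorithm on [20, 15, 6, -16, 7, -13, 2, 0, 0, 3]:

Scanning through the array:
Position 1 (value 15): max_ending_here = 35, max_so_far = 35
Position 2 (value 6): max_ending_here = 41, max_so_far = 41
Position 3 (value -16): max_ending_here = 25, max_so_far = 41
Position 4 (value 7): max_ending_here = 32, max_so_far = 41
Position 5 (value -13): max_ending_here = 19, max_so_far = 41
Position 6 (value 2): max_ending_here = 21, max_so_far = 41
Position 7 (value 0): max_ending_here = 21, max_so_far = 41
Position 8 (value 0): max_ending_here = 21, max_so_far = 41
Position 9 (value 3): max_ending_here = 24, max_so_far = 41

Maximum subarray: [20, 15, 6]
Maximum sum: 41

The maximum subarray is [20, 15, 6] with sum 41. This subarray runs from index 0 to index 2.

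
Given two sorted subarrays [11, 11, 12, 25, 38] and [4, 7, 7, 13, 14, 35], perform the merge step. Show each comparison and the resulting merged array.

Merging process:

Compare 11 vs 4: take 4 from right. Merged: [4]
Compare 11 vs 7: take 7 from right. Merged: [4, 7]
Compare 11 vs 7: take 7 from right. Merged: [4, 7, 7]
Compare 11 vs 13: take 11 from left. Merged: [4, 7, 7, 11]
Compare 11 vs 13: take 11 from left. Merged: [4, 7, 7, 11, 11]
Compare 12 vs 13: take 12 from left. Merged: [4, 7, 7, 11, 11, 12]
Compare 25 vs 13: take 13 from right. Merged: [4, 7, 7, 11, 11, 12, 13]
Compare 25 vs 14: take 14 from right. Merged: [4, 7, 7, 11, 11, 12, 13, 14]
Compare 25 vs 35: take 25 from left. Merged: [4, 7, 7, 11, 11, 12, 13, 14, 25]
Compare 38 vs 35: take 35 from right. Merged: [4, 7, 7, 11, 11, 12, 13, 14, 25, 35]
Append remaining from left: [38]. Merged: [4, 7, 7, 11, 11, 12, 13, 14, 25, 35, 38]

Final merged array: [4, 7, 7, 11, 11, 12, 13, 14, 25, 35, 38]
Total comparisons: 10

The merged array is [4, 7, 7, 11, 11, 12, 13, 14, 25, 35, 38], requiring 10 comparisons. The merge step runs in O(n) time where n is the total number of elements.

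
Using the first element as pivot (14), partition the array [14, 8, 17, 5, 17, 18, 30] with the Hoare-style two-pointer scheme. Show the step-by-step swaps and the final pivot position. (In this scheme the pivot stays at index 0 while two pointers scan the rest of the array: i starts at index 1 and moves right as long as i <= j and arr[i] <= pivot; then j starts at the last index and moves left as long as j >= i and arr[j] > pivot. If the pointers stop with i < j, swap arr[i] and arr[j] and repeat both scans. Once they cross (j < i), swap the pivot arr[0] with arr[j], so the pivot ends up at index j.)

Hoare-style two-pointer partition with pivot = 14:

Initial array: [14, 8, 17, 5, 17, 18, 30]

Pointers start at i = 1, j = 6.
i stops at index 2 (arr[2]=17 > 14), j stops at index 3 (arr[3]=5 <= 14): swap arr[2] and arr[3], array becomes [14, 8, 5, 17, 17, 18, 30]
i ends at 3, j ends at 2: the pointers have crossed (j < i), so scanning stops.

Swap pivot arr[0] with arr[2] to place pivot at position 2: [5, 8, 14, 17, 17, 18, 30]
Pivot position: 2

After partitioning with pivot 14, the array becomes [5, 8, 14, 17, 17, 18, 30]. The pivot is placed at index 2. All elements to the left of the pivot are <= 14, and all elements to the right are > 14.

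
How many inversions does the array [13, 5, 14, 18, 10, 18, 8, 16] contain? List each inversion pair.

Finding inversions in [13, 5, 14, 18, 10, 18, 8, 16]:

(0, 1): arr[0]=13 > arr[1]=5
(0, 4): arr[0]=13 > arr[4]=10
(0, 6): arr[0]=13 > arr[6]=8
(2, 4): arr[2]=14 > arr[4]=10
(2, 6): arr[2]=14 > arr[6]=8
(3, 4): arr[3]=18 > arr[4]=10
(3, 6): arr[3]=18 > arr[6]=8
(3, 7): arr[3]=18 > arr[7]=16
(4, 6): arr[4]=10 > arr[6]=8
(5, 6): arr[5]=18 > arr[6]=8
(5, 7): arr[5]=18 > arr[7]=16

Total inversions: 11

The array has 11 inversion(s): (0,1), (0,4), (0,6), (2,4), (2,6), (3,4), (3,6), (3,7), (4,6), (5,6), (5,7). Each pair (i,j) satisfies i < j and arr[i] > arr[j].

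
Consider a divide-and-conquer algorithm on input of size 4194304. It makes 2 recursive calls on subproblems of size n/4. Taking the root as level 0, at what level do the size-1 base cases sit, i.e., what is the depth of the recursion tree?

For divide and conquer with division factor 4:

Problem sizes at each level:
Level 0: 4194304
Level 1: 1048576
Level 2: 262144
Level 3: 65536
Level 4: 16384
Level 5: 4096
Level 6: 1024
Level 7: 256
Level 8: 64
Level 9: 16
Level 10: 4
Level 11: 1

The root is level 0 and the size-1 base case is level 11 (the tree spans levels 0 through 11, i.e. 12 levels counting the root), so the depth is the number of divisions: log_4(4194304) = 11

The recursion tree depth is log_4(4194304) = 11. At each level, the problem size is divided by 4, so it takes 11 divisions to reduce to a base case of size 1. The algorithm makes 2 recursive calls at each level.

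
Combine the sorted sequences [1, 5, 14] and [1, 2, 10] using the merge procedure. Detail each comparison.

Merging process:

Compare 1 vs 1: take 1 from left. Merged: [1]
Compare 5 vs 1: take 1 from right. Merged: [1, 1]
Compare 5 vs 2: take 2 from right. Merged: [1, 1, 2]
Compare 5 vs 10: take 5 from left. Merged: [1, 1, 2, 5]
Compare 14 vs 10: take 10 from right. Merged: [1, 1, 2, 5, 10]
Append remaining from left: [14]. Merged: [1, 1, 2, 5, 10, 14]

Final merged array: [1, 1, 2, 5, 10, 14]
Total comparisons: 5

The merged array is [1, 1, 2, 5, 10, 14], requiring 5 comparisons. The merge step runs in O(n) time where n is the total number of elements.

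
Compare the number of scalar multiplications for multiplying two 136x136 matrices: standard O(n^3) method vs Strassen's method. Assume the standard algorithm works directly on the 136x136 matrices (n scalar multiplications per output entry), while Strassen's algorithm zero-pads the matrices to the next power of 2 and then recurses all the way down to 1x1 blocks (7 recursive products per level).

Matrix multiplication for 136x136 matrices:

Strassen's algorithm requires power-of-2 dimensions. Pad 136x136 to 256x256 (next power of 2).

Standard algorithm: 136^3 = 2515456 multiplications
Strassen's algorithm: 7^(log2(256)) = 7^8 = 5764801 multiplications
Difference: 2515456 - 5764801 = -3249345 (Strassen uses MORE here due to padding overhead — for small or just-over-power-of-2 n, padding can outweigh the per-level savings)

Standard: 2515456 multiplications (136^3). Strassen: 5764801 multiplications (7^8, after padding to 256x256). Strassen reduces 8 recursive multiplications to 7 at each level.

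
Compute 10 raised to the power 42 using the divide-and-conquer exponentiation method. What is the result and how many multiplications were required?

Computing 10^42 by squaring (build up from 10^1; each line after the first costs one multiplication):

10^1 = 10
10^2 = (10^1)^2 = 10^2 = 100
10^4 = (10^2)^2 = 100^2 = 10000
10^5 = 10 * 10^4 = 10 * 10000 = 100000
10^10 = (10^5)^2 = 100000^2 = 10000000000
10^20 = (10^10)^2 = 10000000000^2 = 100000000000000000000
10^21 = 10 * 10^20 = 10 * 100000000000000000000 = 1000000000000000000000
10^42 = (10^21)^2 = 1000000000000000000000^2 = 1000000000000000000000000000000000000000000

Result: 1000000000000000000000000000000000000000000
Multiplications needed: 7 (7 lines after 10^1)

10^42 = 1000000000000000000000000000000000000000000. Using exponentiation by squaring, this requires 7 multiplications. The key idea: if the exponent is even, square the half-power; if odd, multiply by the base once.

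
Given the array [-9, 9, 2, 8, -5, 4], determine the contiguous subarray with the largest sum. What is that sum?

Using Kadane's algorithm on [-9, 9, 2, 8, -5, 4]:

Scanning through the array:
Position 1 (value 9): max_ending_here = 9, max_so_far = 9
Position 2 (value 2): max_ending_here = 11, max_so_far = 11
Position 3 (value 8): max_ending_here = 19, max_so_far = 19
Position 4 (value -5): max_ending_here = 14, max_so_far = 19
Position 5 (value 4): max_ending_here = 18, max_so_far = 19

Maximum subarray: [9, 2, 8]
Maximum sum: 19

The maximum subarray is [9, 2, 8] with sum 19. This subarray runs from index 1 to index 3.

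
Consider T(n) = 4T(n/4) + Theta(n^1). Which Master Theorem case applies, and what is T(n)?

Master Theorem for T(n) = 4T(n/4) + O(n^1):

a = 4, b = 4, c = 1
log_b(a) = log_4(4) = 1.0000

Case 2: c = 1 = log_4(4) = 1.0000
T(n) = O(n^1 log n) = O(n log n)

For T(n) = 4T(n/4) + O(n^1): log_4(4) = 1.0000. This is Case 2 of the Master Theorem (c = log_b(a), equal work at all levels), giving O(n log n).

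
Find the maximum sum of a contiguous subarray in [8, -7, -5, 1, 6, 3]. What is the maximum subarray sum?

Using Kadane's algorithm on [8, -7, -5, 1, 6, 3]:

Scanning through the array:
Position 1 (value -7): max_ending_here = 1, max_so_far = 8
Position 2 (value -5): max_ending_here = -4, max_so_far = 8
Position 3 (value 1): max_ending_here = 1, max_so_far = 8
Position 4 (value 6): max_ending_here = 7, max_so_far = 8
Position 5 (value 3): max_ending_here = 10, max_so_far = 10

Maximum subarray: [1, 6, 3]
Maximum sum: 10

The maximum subarray is [1, 6, 3] with sum 10. This subarray runs from index 3 to index 5.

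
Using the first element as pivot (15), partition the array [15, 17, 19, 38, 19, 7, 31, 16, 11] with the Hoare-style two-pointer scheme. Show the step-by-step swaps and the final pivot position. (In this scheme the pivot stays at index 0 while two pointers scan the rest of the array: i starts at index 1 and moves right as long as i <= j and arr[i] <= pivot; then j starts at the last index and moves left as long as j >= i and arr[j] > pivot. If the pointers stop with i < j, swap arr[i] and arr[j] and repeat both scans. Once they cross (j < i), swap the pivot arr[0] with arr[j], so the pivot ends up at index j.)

Hoare-style two-pointer partition with pivot = 15:

Initial array: [15, 17, 19, 38, 19, 7, 31, 16, 11]

Pointers start at i = 1, j = 8.
i stops at index 1 (arr[1]=17 > 15), j stops at index 8 (arr[8]=11 <= 15): swap arr[1] and arr[8], array becomes [15, 11, 19, 38, 19, 7, 31, 16, 17]
i stops at index 2 (arr[2]=19 > 15), j stops at index 5 (arr[5]=7 <= 15): swap arr[2] and arr[5], array becomes [15, 11, 7, 38, 19, 19, 31, 16, 17]
i ends at 3, j ends at 2: the pointers have crossed (j < i), so scanning stops.

Swap pivot arr[0] with arr[2] to place pivot at position 2: [7, 11, 15, 38, 19, 19, 31, 16, 17]
Pivot position: 2

After partitioning with pivot 15, the array becomes [7, 11, 15, 38, 19, 19, 31, 16, 17]. The pivot is placed at index 2. All elements to the left of the pivot are <= 15, and all elements to the right are > 15.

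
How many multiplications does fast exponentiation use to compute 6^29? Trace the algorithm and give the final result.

Computing 6^29 by squaring (build up from 6^1; each line after the first costs one multiplication):

6^1 = 6
6^2 = (6^1)^2 = 6^2 = 36
6^3 = 6 * 6^2 = 6 * 36 = 216
6^6 = (6^3)^2 = 216^2 = 46656
6^7 = 6 * 6^6 = 6 * 46656 = 279936
6^14 = (6^7)^2 = 279936^2 = 78364164096
6^28 = (6^14)^2 = 78364164096^2 = 6140942214464815497216
6^29 = 6 * 6^28 = 6 * 6140942214464815497216 = 36845653286788892983296

Result: 36845653286788892983296
Multiplications needed: 7 (7 lines after 6^1)

6^29 = 36845653286788892983296. Using exponentiation by squaring, this requires 7 multiplications. The key idea: if the exponent is even, square the half-power; if odd, multiply by the base once.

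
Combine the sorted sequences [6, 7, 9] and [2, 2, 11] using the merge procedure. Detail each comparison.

Merging process:

Compare 6 vs 2: take 2 from right. Merged: [2]
Compare 6 vs 2: take 2 from right. Merged: [2, 2]
Compare 6 vs 11: take 6 from left. Merged: [2, 2, 6]
Compare 7 vs 11: take 7 from left. Merged: [2, 2, 6, 7]
Compare 9 vs 11: take 9 from left. Merged: [2, 2, 6, 7, 9]
Append remaining from right: [11]. Merged: [2, 2, 6, 7, 9, 11]

Final merged array: [2, 2, 6, 7, 9, 11]
Total comparisons: 5

The merged array is [2, 2, 6, 7, 9, 11], requiring 5 comparisons. The merge step runs in O(n) time where n is the total number of elements.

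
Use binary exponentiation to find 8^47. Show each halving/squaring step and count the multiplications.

Computing 8^47 by squaring (build up from 8^1; each line after the first costs one multiplication):

8^1 = 8
8^2 = (8^1)^2 = 8^2 = 64
8^4 = (8^2)^2 = 64^2 = 4096
8^5 = 8 * 8^4 = 8 * 4096 = 32768
8^10 = (8^5)^2 = 32768^2 = 1073741824
8^11 = 8 * 8^10 = 8 * 1073741824 = 8589934592
8^22 = (8^11)^2 = 8589934592^2 = 73786976294838206464
8^23 = 8 * 8^22 = 8 * 73786976294838206464 = 590295810358705651712
8^46 = (8^23)^2 = 590295810358705651712^2 = 348449143727040986586495598010130648530944
8^47 = 8 * 8^46 = 8 * 348449143727040986586495598010130648530944 = 2787593149816327892691964784081045188247552

Result: 2787593149816327892691964784081045188247552
Multiplications needed: 9 (9 lines after 8^1)

8^47 = 2787593149816327892691964784081045188247552. Using exponentiation by squaring, this requires 9 multiplications. The key idea: if the exponent is even, square the half-power; if odd, multiply by the base once.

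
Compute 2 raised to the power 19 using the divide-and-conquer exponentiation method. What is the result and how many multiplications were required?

Computing 2^19 by squaring (build up from 2^1; each line after the first costs one multiplication):

2^1 = 2
2^2 = (2^1)^2 = 2^2 = 4
2^4 = (2^2)^2 = 4^2 = 16
2^8 = (2^4)^2 = 16^2 = 256
2^9 = 2 * 2^8 = 2 * 256 = 512
2^18 = (2^9)^2 = 512^2 = 262144
2^19 = 2 * 2^18 = 2 * 262144 = 524288

Result: 524288
Multiplications needed: 6 (6 lines after 2^1)

2^19 = 524288. Using exponentiation by squaring, this requires 6 multiplications. The key idea: if the exponent is even, square the half-power; if odd, multiply by the base once.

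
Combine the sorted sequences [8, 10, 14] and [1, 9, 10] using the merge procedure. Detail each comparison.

Merging process:

Compare 8 vs 1: take 1 from right. Merged: [1]
Compare 8 vs 9: take 8 from left. Merged: [1, 8]
Compare 10 vs 9: take 9 from right. Merged: [1, 8, 9]
Compare 10 vs 10: take 10 from left. Merged: [1, 8, 9, 10]
Compare 14 vs 10: take 10 from right. Merged: [1, 8, 9, 10, 10]
Append remaining from left: [14]. Merged: [1, 8, 9, 10, 10, 14]

Final merged array: [1, 8, 9, 10, 10, 14]
Total comparisons: 5

The merged array is [1, 8, 9, 10, 10, 14], requiring 5 comparisons. The merge step runs in O(n) time where n is the total number of elements.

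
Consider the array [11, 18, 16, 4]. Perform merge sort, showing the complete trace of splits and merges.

Merge sort trace:

Split: [11, 18, 16, 4] -> [11, 18] and [16, 4]
  Split: [11, 18] -> [11] and [18]
  Merge: [11] + [18] -> [11, 18]
  Split: [16, 4] -> [16] and [4]
  Merge: [16] + [4] -> [4, 16]
Merge: [11, 18] + [4, 16] -> [4, 11, 16, 18]

Final sorted array: [4, 11, 16, 18]

The merge sort proceeds by recursively splitting the array and merging sorted halves.
After all merges, the sorted array is [4, 11, 16, 18].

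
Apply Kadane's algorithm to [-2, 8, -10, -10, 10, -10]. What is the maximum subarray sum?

Using Kadane's algorithm on [-2, 8, -10, -10, 10, -10]:

Scanning through the array:
Position 1 (value 8): max_ending_here = 8, max_so_far = 8
Position 2 (value -10): max_ending_here = -2, max_so_far = 8
Position 3 (value -10): max_ending_here = -10, max_so_far = 8
Position 4 (value 10): max_ending_here = 10, max_so_far = 10
Position 5 (value -10): max_ending_here = 0, max_so_far = 10

Maximum subarray: [10]
Maximum sum: 10

The maximum subarray is [10] with sum 10. This subarray runs from index 4 to index 4.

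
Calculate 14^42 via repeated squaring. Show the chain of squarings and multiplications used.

Computing 14^42 by squaring (build up from 14^1; each line after the first costs one multiplication):

14^1 = 14
14^2 = (14^1)^2 = 14^2 = 196
14^4 = (14^2)^2 = 196^2 = 38416
14^5 = 14 * 14^4 = 14 * 38416 = 537824
14^10 = (14^5)^2 = 537824^2 = 289254654976
14^20 = (14^10)^2 = 289254654976^2 = 83668255425284801560576
14^21 = 14 * 14^20 = 14 * 83668255425284801560576 = 1171355575953987221848064
14^42 = (14^21)^2 = 1171355575953987221848064^2 = 1372073885318497127491074758162987278899500548096

Result: 1372073885318497127491074758162987278899500548096
Multiplications needed: 7 (7 lines after 14^1)

14^42 = 1372073885318497127491074758162987278899500548096. Using exponentiation by squaring, this requires 7 multiplications. The key idea: if the exponent is even, square the half-power; if odd, multiply by the base once.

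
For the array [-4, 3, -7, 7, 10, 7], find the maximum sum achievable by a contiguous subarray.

Using Kadane's algorithm on [-4, 3, -7, 7, 10, 7]:

Scanning through the array:
Position 1 (value 3): max_ending_here = 3, max_so_far = 3
Position 2 (value -7): max_ending_here = -4, max_so_far = 3
Position 3 (value 7): max_ending_here = 7, max_so_far = 7
Position 4 (value 10): max_ending_here = 17, max_so_far = 17
Position 5 (value 7): max_ending_here = 24, max_so_far = 24

Maximum subarray: [7, 10, 7]
Maximum sum: 24

The maximum subarray is [7, 10, 7] with sum 24. This subarray runs from index 3 to index 5.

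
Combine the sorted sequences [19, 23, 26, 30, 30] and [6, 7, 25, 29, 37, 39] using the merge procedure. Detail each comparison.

Merging process:

Compare 19 vs 6: take 6 from right. Merged: [6]
Compare 19 vs 7: take 7 from right. Merged: [6, 7]
Compare 19 vs 25: take 19 from left. Merged: [6, 7, 19]
Compare 23 vs 25: take 23 from left. Merged: [6, 7, 19, 23]
Compare 26 vs 25: take 25 from right. Merged: [6, 7, 19, 23, 25]
Compare 26 vs 29: take 26 from left. Merged: [6, 7, 19, 23, 25, 26]
Compare 30 vs 29: take 29 from right. Merged: [6, 7, 19, 23, 25, 26, 29]
Compare 30 vs 37: take 30 from left. Merged: [6, 7, 19, 23, 25, 26, 29, 30]
Compare 30 vs 37: take 30 from left. Merged: [6, 7, 19, 23, 25, 26, 29, 30, 30]
Append remaining from right: [37, 39]. Merged: [6, 7, 19, 23, 25, 26, 29, 30, 30, 37, 39]

Final merged array: [6, 7, 19, 23, 25, 26, 29, 30, 30, 37, 39]
Total comparisons: 9

The merged array is [6, 7, 19, 23, 25, 26, 29, 30, 30, 37, 39], requiring 9 comparisons. The merge step runs in O(n) time where n is the total number of elements.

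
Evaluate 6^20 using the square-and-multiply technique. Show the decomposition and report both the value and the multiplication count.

Computing 6^20 by squaring (build up from 6^1; each line after the first costs one multiplication):

6^1 = 6
6^2 = (6^1)^2 = 6^2 = 36
6^4 = (6^2)^2 = 36^2 = 1296
6^5 = 6 * 6^4 = 6 * 1296 = 7776
6^10 = (6^5)^2 = 7776^2 = 60466176
6^20 = (6^10)^2 = 60466176^2 = 3656158440062976

Result: 3656158440062976
Multiplications needed: 5 (5 lines after 6^1)

6^20 = 3656158440062976. Using exponentiation by squaring, this requires 5 multiplications. The key idea: if the exponent is even, square the half-power; if odd, multiply by the base once.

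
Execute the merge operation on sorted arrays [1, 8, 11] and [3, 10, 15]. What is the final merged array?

Merging process:

Compare 1 vs 3: take 1 from left. Merged: [1]
Compare 8 vs 3: take 3 from right. Merged: [1, 3]
Compare 8 vs 10: take 8 from left. Merged: [1, 3, 8]
Compare 11 vs 10: take 10 from right. Merged: [1, 3, 8, 10]
Compare 11 vs 15: take 11 from left. Merged: [1, 3, 8, 10, 11]
Append remaining from right: [15]. Merged: [1, 3, 8, 10, 11, 15]

Final merged array: [1, 3, 8, 10, 11, 15]
Total comparisons: 5

The merged array is [1, 3, 8, 10, 11, 15], requiring 5 comparisons. The merge step runs in O(n) time where n is the total number of elements.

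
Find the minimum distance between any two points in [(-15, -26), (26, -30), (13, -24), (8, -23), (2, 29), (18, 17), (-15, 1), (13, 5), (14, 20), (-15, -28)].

Computing all pairwise distances among 10 points:

d((-15, -26), (26, -30)) = 41.1947
d((-15, -26), (13, -24)) = 28.0713
d((-15, -26), (8, -23)) = 23.1948
d((-15, -26), (2, 29)) = 57.5674
d((-15, -26), (18, 17)) = 54.2033
d((-15, -26), (-15, 1)) = 27.0
d((-15, -26), (13, 5)) = 41.7732
d((-15, -26), (14, 20)) = 54.3783
d((-15, -26), (-15, -28)) = 2.0 <-- minimum
d((26, -30), (13, -24)) = 14.3178
d((26, -30), (8, -23)) = 19.3132
d((26, -30), (2, 29)) = 63.6946
d((26, -30), (18, 17)) = 47.676
d((26, -30), (-15, 1)) = 51.4004
d((26, -30), (13, 5)) = 37.3363
d((26, -30), (14, 20)) = 51.4198
d((26, -30), (-15, -28)) = 41.0488
d((13, -24), (8, -23)) = 5.099
d((13, -24), (2, 29)) = 54.1295
d((13, -24), (18, 17)) = 41.3038
d((13, -24), (-15, 1)) = 37.5366
d((13, -24), (13, 5)) = 29.0
d((13, -24), (14, 20)) = 44.0114
d((13, -24), (-15, -28)) = 28.2843
d((8, -23), (2, 29)) = 52.345
d((8, -23), (18, 17)) = 41.2311
d((8, -23), (-15, 1)) = 33.2415
d((8, -23), (13, 5)) = 28.4429
d((8, -23), (14, 20)) = 43.4166
d((8, -23), (-15, -28)) = 23.5372
d((2, 29), (18, 17)) = 20.0
d((2, 29), (-15, 1)) = 32.7567
d((2, 29), (13, 5)) = 26.4008
d((2, 29), (14, 20)) = 15.0
d((2, 29), (-15, -28)) = 59.4811
d((18, 17), (-15, 1)) = 36.6742
d((18, 17), (13, 5)) = 13.0
d((18, 17), (14, 20)) = 5.0
d((18, 17), (-15, -28)) = 55.8032
d((-15, 1), (13, 5)) = 28.2843
d((-15, 1), (14, 20)) = 34.6699
d((-15, 1), (-15, -28)) = 29.0
d((13, 5), (14, 20)) = 15.0333
d((13, 5), (-15, -28)) = 43.2782
d((14, 20), (-15, -28)) = 56.0803

Closest pair: (-15, -26) and (-15, -28) with distance 2.0

The closest pair is (-15, -26) and (-15, -28) with Euclidean distance 2.0. For 10 points, brute-force pairwise comparison is shown above. For large n, the divide-and-conquer algorithm (sort by x, recurse on halves, check the dividing strip) achieves O(n log n).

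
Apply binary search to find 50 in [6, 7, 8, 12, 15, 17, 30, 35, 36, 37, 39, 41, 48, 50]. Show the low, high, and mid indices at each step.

Binary search for 50 in [6, 7, 8, 12, 15, 17, 30, 35, 36, 37, 39, 41, 48, 50]:

lo=0, hi=13, mid=6, arr[mid]=30 -> 30 < 50, search right half
lo=7, hi=13, mid=10, arr[mid]=39 -> 39 < 50, search right half
lo=11, hi=13, mid=12, arr[mid]=48 -> 48 < 50, search right half
lo=13, hi=13, mid=13, arr[mid]=50 -> Found target at index 13!

Binary search finds 50 at index 13 after 4 comparisons. The search repeatedly halves the search space by comparing with the middle element.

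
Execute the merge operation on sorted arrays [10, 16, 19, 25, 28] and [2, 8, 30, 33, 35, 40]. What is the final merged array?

Merging process:

Compare 10 vs 2: take 2 from right. Merged: [2]
Compare 10 vs 8: take 8 from right. Merged: [2, 8]
Compare 10 vs 30: take 10 from left. Merged: [2, 8, 10]
Compare 16 vs 30: take 16 from left. Merged: [2, 8, 10, 16]
Compare 19 vs 30: take 19 from left. Merged: [2, 8, 10, 16, 19]
Compare 25 vs 30: take 25 from left. Merged: [2, 8, 10, 16, 19, 25]
Compare 28 vs 30: take 28 from left. Merged: [2, 8, 10, 16, 19, 25, 28]
Append remaining from right: [30, 33, 35, 40]. Merged: [2, 8, 10, 16, 19, 25, 28, 30, 33, 35, 40]

Final merged array: [2, 8, 10, 16, 19, 25, 28, 30, 33, 35, 40]
Total comparisons: 7

The merged array is [2, 8, 10, 16, 19, 25, 28, 30, 33, 35, 40], requiring 7 comparisons. The merge step runs in O(n) time where n is the total number of elements.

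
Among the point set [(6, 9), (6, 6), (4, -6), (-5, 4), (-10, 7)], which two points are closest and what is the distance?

Computing all pairwise distances among 5 points:

d((6, 9), (6, 6)) = 3.0 <-- minimum
d((6, 9), (4, -6)) = 15.1327
d((6, 9), (-5, 4)) = 12.083
d((6, 9), (-10, 7)) = 16.1245
d((6, 6), (4, -6)) = 12.1655
d((6, 6), (-5, 4)) = 11.1803
d((6, 6), (-10, 7)) = 16.0312
d((4, -6), (-5, 4)) = 13.4536
d((4, -6), (-10, 7)) = 19.105
d((-5, 4), (-10, 7)) = 5.831

Closest pair: (6, 9) and (6, 6) with distance 3.0

The closest pair is (6, 9) and (6, 6) with Euclidean distance 3.0. For 5 points, brute-force pairwise comparison is shown above. For large n, the divide-and-conquer algorithm (sort by x, recurse on halves, check the dividing strip) achieves O(n log n).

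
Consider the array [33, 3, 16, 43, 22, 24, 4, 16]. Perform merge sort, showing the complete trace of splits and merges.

Merge sort trace:

Split: [33, 3, 16, 43, 22, 24, 4, 16] -> [33, 3, 16, 43] and [22, 24, 4, 16]
  Split: [33, 3, 16, 43] -> [33, 3] and [16, 43]
    Split: [33, 3] -> [33] and [3]
    Merge: [33] + [3] -> [3, 33]
    Split: [16, 43] -> [16] and [43]
    Merge: [16] + [43] -> [16, 43]
  Merge: [3, 33] + [16, 43] -> [3, 16, 33, 43]
  Split: [22, 24, 4, 16] -> [22, 24] and [4, 16]
    Split: [22, 24] -> [22] and [24]
    Merge: [22] + [24] -> [22, 24]
    Split: [4, 16] -> [4] and [16]
    Merge: [4] + [16] -> [4, 16]
  Merge: [22, 24] + [4, 16] -> [4, 16, 22, 24]
Merge: [3, 16, 33, 43] + [4, 16, 22, 24] -> [3, 4, 16, 16, 22, 24, 33, 43]

Final sorted array: [3, 4, 16, 16, 22, 24, 33, 43]

The merge sort proceeds by recursively splitting the array and merging sorted halves.
After all merges, the sorted array is [3, 4, 16, 16, 22, 24, 33, 43].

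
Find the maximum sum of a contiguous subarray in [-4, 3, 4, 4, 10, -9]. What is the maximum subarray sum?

Using Kadane's algorithm on [-4, 3, 4, 4, 10, -9]:

Scanning through the array:
Position 1 (value 3): max_ending_here = 3, max_so_far = 3
Position 2 (value 4): max_ending_here = 7, max_so_far = 7
Position 3 (value 4): max_ending_here = 11, max_so_far = 11
Position 4 (value 10): max_ending_here = 21, max_so_far = 21
Position 5 (value -9): max_ending_here = 12, max_so_far = 21

Maximum subarray: [3, 4, 4, 10]
Maximum sum: 21

The maximum subarray is [3, 4, 4, 10] with sum 21. This subarray runs from index 1 to index 4.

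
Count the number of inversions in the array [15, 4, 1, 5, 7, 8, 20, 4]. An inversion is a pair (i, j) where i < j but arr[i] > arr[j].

Finding inversions in [15, 4, 1, 5, 7, 8, 20, 4]:

(0, 1): arr[0]=15 > arr[1]=4
(0, 2): arr[0]=15 > arr[2]=1
(0, 3): arr[0]=15 > arr[3]=5
(0, 4): arr[0]=15 > arr[4]=7
(0, 5): arr[0]=15 > arr[5]=8
(0, 7): arr[0]=15 > arr[7]=4
(1, 2): arr[1]=4 > arr[2]=1
(3, 7): arr[3]=5 > arr[7]=4
(4, 7): arr[4]=7 > arr[7]=4
(5, 7): arr[5]=8 > arr[7]=4
(6, 7): arr[6]=20 > arr[7]=4

Total inversions: 11

The array has 11 inversion(s): (0,1), (0,2), (0,3), (0,4), (0,5), (0,7), (1,2), (3,7), (4,7), (5,7), (6,7). Each pair (i,j) satisfies i < j and arr[i] > arr[j].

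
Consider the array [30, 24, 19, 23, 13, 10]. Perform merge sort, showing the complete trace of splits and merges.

Merge sort trace:

Split: [30, 24, 19, 23, 13, 10] -> [30, 24, 19] and [23, 13, 10]
  Split: [30, 24, 19] -> [30] and [24, 19]
    Split: [24, 19] -> [24] and [19]
    Merge: [24] + [19] -> [19, 24]
  Merge: [30] + [19, 24] -> [19, 24, 30]
  Split: [23, 13, 10] -> [23] and [13, 10]
    Split: [13, 10] -> [13] and [10]
    Merge: [13] + [10] -> [10, 13]
  Merge: [23] + [10, 13] -> [10, 13, 23]
Merge: [19, 24, 30] + [10, 13, 23] -> [10, 13, 19, 23, 24, 30]

Final sorted array: [10, 13, 19, 23, 24, 30]

The merge sort proceeds by recursively splitting the array and merging sorted halves.
After all merges, the sorted array is [10, 13, 19, 23, 24, 30].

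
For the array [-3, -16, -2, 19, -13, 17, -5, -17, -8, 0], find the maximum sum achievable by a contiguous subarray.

Using Kadane's algorithm on [-3, -16, -2, 19, -13, 17, -5, -17, -8, 0]:

Scanning through the array:
Position 1 (value -16): max_ending_here = -16, max_so_far = -3
Position 2 (value -2): max_ending_here = -2, max_so_far = -2
Position 3 (value 19): max_ending_here = 19, max_so_far = 19
Position 4 (value -13): max_ending_here = 6, max_so_far = 19
Position 5 (value 17): max_ending_here = 23, max_so_far = 23
Position 6 (value -5): max_ending_here = 18, max_so_far = 23
Position 7 (value -17): max_ending_here = 1, max_so_far = 23
Position 8 (value -8): max_ending_here = -7, max_so_far = 23
Position 9 (value 0): max_ending_here = 0, max_so_far = 23

Maximum subarray: [19, -13, 17]
Maximum sum: 23

The maximum subarray is [19, -13, 17] with sum 23. This subarray runs from index 3 to index 5.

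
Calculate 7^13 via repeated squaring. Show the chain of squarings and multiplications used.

Computing 7^13 by squaring (build up from 7^1; each line after the first costs one multiplication):

7^1 = 7
7^2 = (7^1)^2 = 7^2 = 49
7^3 = 7 * 7^2 = 7 * 49 = 343
7^6 = (7^3)^2 = 343^2 = 117649
7^12 = (7^6)^2 = 117649^2 = 13841287201
7^13 = 7 * 7^12 = 7 * 13841287201 = 96889010407

Result: 96889010407
Multiplications needed: 5 (5 lines after 7^1)

7^13 = 96889010407. Using exponentiation by squaring, this requires 5 multiplications. The key idea: if the exponent is even, square the half-power; if odd, multiply by the base once.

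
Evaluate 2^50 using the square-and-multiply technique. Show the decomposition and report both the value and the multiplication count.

Computing 2^50 by squaring (build up from 2^1; each line after the first costs one multiplication):

2^1 = 2
2^2 = (2^1)^2 = 2^2 = 4
2^3 = 2 * 2^2 = 2 * 4 = 8
2^6 = (2^3)^2 = 8^2 = 64
2^12 = (2^6)^2 = 64^2 = 4096
2^24 = (2^12)^2 = 4096^2 = 16777216
2^25 = 2 * 2^24 = 2 * 16777216 = 33554432
2^50 = (2^25)^2 = 33554432^2 = 1125899906842624

Result: 1125899906842624
Multiplications needed: 7 (7 lines after 2^1)

2^50 = 1125899906842624. Using exponentiation by squaring, this requires 7 multiplications. The key idea: if the exponent is even, square the half-power; if odd, multiply by the base once.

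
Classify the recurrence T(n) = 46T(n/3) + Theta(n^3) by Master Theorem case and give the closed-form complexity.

Master Theorem for T(n) = 46T(n/3) + O(n^3):

a = 46, b = 3, c = 3
log_b(a) = log_3(46) = 3.4850

Case 1: c = 3 < log_3(46) = 3.4850
T(n) = O(n^(log_3 46))

For T(n) = 46T(n/3) + O(n^3): log_3(46) = 3.4850. This is Case 1 of the Master Theorem (c < log_b(a), work dominated by leaves), giving O(n^(log_3 46)).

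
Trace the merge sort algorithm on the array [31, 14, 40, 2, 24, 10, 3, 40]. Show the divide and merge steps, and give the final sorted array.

Merge sort trace:

Split: [31, 14, 40, 2, 24, 10, 3, 40] -> [31, 14, 40, 2] and [24, 10, 3, 40]
  Split: [31, 14, 40, 2] -> [31, 14] and [40, 2]
    Split: [31, 14] -> [31] and [14]
    Merge: [31] + [14] -> [14, 31]
    Split: [40, 2] -> [40] and [2]
    Merge: [40] + [2] -> [2, 40]
  Merge: [14, 31] + [2, 40] -> [2, 14, 31, 40]
  Split: [24, 10, 3, 40] -> [24, 10] and [3, 40]
    Split: [24, 10] -> [24] and [10]
    Merge: [24] + [10] -> [10, 24]
    Split: [3, 40] -> [3] and [40]
    Merge: [3] + [40] -> [3, 40]
  Merge: [10, 24] + [3, 40] -> [3, 10, 24, 40]
Merge: [2, 14, 31, 40] + [3, 10, 24, 40] -> [2, 3, 10, 14, 24, 31, 40, 40]

Final sorted array: [2, 3, 10, 14, 24, 31, 40, 40]

The merge sort proceeds by recursively splitting the array and merging sorted halves.
After all merges, the sorted array is [2, 3, 10, 14, 24, 31, 40, 40].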